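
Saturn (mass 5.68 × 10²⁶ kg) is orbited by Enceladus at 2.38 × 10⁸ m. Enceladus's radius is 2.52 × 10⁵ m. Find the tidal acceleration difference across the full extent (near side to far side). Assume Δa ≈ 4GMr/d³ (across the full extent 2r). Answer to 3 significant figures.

Δa = 4GMr/d³
   = 4 × (6.674 × 10⁻¹¹) × (5.68 × 10²⁶) × (2.52 × 10⁵) / (2.38 × 10⁸)³
   = 2.83 × 10⁻³ m/s²

2.83 × 10⁻³ m/s²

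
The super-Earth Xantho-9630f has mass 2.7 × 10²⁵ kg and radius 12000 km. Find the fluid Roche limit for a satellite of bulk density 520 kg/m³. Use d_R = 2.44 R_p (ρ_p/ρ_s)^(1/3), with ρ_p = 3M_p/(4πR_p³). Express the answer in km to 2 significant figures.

56000 km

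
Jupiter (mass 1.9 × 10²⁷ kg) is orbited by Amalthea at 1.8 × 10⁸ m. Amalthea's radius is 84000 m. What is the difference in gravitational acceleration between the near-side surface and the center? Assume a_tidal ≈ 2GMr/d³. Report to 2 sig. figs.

3.7 × 10⁻³ m/s²

Δg = 2GMr/d³
   = 2 × (6.674 × 10⁻¹¹) × (1.9 × 10²⁷) × (84000) / (1.8 × 10⁸)³
   = 3.7 × 10⁻³ m/s²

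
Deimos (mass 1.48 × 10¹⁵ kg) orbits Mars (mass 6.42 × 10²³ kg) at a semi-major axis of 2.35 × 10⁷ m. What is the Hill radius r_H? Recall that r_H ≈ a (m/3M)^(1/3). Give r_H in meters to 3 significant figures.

2.15 × 10⁴ m

r_H ≈ a (m/3M)^(1/3)
    = (2.35 × 10⁷) × (1.48 × 10¹⁵ / (3 × 6.42 × 10²³))^(1/3)
    = 2.15 × 10⁴ m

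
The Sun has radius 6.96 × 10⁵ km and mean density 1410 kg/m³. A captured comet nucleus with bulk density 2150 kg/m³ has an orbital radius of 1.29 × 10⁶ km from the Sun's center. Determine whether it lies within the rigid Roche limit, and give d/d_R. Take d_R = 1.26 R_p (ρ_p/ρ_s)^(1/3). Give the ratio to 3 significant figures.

outside; d/d_R ≈ 1.69

d_R = 1.26 × (6.96 × 10⁵ km) × (1410/2150)^(1/3) = 7.619 × 10⁵ km
d/d_R = (1.29 × 10⁶) / (7.619 × 10⁵) = 1.69
Since d/d_R > 1, the body is outside the Roche limit.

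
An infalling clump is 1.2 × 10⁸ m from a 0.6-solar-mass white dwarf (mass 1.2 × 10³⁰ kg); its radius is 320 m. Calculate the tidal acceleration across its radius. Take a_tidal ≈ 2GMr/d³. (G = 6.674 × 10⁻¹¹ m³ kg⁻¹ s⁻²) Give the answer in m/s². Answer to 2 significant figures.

Differencing GM/(d−r)² and GM/d² to first order in r/d gives 2GMr/d³.
Δa = 2GMr/d³
   = 2 × (6.674 × 10⁻¹¹) × (1.2 × 10³⁰) × (320) / (1.2 × 10⁸)³
   = 3.0 × 10⁻² m/s²

3.0 × 10⁻² m/s²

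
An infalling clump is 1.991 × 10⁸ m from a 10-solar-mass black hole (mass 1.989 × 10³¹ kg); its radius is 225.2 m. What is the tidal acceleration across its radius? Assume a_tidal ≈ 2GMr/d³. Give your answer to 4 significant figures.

7.575 × 10⁻² m/s²

Δg = 2GMr/d³
   = 2 × (6.674 × 10⁻¹¹) × (1.989 × 10³¹) × (225.2) / (1.991 × 10⁸)³
   = 7.575 × 10⁻² m/s²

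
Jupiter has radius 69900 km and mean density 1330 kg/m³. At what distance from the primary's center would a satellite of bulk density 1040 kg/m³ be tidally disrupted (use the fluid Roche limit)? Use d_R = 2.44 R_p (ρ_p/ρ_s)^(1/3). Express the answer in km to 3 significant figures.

1.85 × 10⁵ km

d_R = 2.44 × 69900 km × (1330/1040)^(1/3)
    = 1.85 × 10⁵ km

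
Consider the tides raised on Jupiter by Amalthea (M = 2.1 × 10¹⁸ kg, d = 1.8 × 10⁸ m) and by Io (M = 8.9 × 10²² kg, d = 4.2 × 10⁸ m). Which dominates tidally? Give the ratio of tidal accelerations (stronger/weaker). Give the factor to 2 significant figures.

Io, by a factor of ≈ 3300

Tidal stretch scales as M/d³; compute that for each body.
Amalthea: (2.1 × 10¹⁸) / (1.8 × 10⁸)³ = 3.601 × 10⁻⁷
Io: (8.9 × 10²²) / (4.2 × 10⁸)³ = 1.201 × 10⁻³
Ratio (larger/smaller) = 3300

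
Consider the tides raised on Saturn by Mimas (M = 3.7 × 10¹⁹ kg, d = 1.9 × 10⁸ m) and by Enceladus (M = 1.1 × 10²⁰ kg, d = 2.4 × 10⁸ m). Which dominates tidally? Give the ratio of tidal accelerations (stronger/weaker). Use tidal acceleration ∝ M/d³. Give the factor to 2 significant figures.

Tidal acceleration ∝ M/d³, so compare M/d³ for each.
Mimas: (3.7 × 10¹⁹) / (1.9 × 10⁸)³ = 5.394 × 10⁻⁶
Enceladus: (1.1 × 10²⁰) / (2.4 × 10⁸)³ = 7.957 × 10⁻⁶
Ratio (larger/smaller) = 1.5

Enceladus, by a factor of ≈ 1.5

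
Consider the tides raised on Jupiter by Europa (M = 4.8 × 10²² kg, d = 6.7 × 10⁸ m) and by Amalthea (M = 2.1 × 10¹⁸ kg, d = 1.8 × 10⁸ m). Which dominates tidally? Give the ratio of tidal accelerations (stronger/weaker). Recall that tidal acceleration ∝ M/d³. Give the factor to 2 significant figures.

Tidal stretch scales as M/d³; compute that for each body.
Europa: (4.8 × 10²²) / (6.7 × 10⁸)³ = 1.596 × 10⁻⁴
Amalthea: (2.1 × 10¹⁸) / (1.8 × 10⁸)³ = 3.601 × 10⁻⁷
Ratio (larger/smaller) = 440

Europa, by a factor of ≈ 440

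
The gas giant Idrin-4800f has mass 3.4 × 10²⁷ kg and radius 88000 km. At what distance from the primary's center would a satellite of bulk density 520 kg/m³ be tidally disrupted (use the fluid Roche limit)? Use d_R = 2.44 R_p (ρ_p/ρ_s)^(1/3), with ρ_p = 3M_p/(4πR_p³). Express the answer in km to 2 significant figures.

ρ_p = 3M_p/(4πR_p³) = 3 × (3.4 × 10²⁷) / (4π × (8.8 × 10⁷ m)³) = 1200 kg/m³
d_R = 2.44 × 88000 km × (1200/520)^(1/3)
    = 2.8 × 10⁵ km

2.8 × 10⁵ km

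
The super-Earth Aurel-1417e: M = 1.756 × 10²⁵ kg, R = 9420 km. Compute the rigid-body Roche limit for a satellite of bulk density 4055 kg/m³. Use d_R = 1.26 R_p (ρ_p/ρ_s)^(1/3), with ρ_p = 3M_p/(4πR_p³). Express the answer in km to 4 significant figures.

12740 km

ρ_p = 3M_p/(4πR_p³) = 3 × (1.756 × 10²⁵) / (4π × (9.420 × 10⁶ m)³) = 5015 kg/m³
d_R = 1.26 × 9420 km × (5015/4055)^(1/3)
    = 12740 km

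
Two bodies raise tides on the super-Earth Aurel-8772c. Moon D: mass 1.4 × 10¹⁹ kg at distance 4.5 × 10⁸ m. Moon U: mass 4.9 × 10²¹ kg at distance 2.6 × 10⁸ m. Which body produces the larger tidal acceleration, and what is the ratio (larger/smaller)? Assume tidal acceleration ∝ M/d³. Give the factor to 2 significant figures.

Tidal stretch scales as M/d³; compute that for each body.
Moon D: (1.4 × 10¹⁹) / (4.5 × 10⁸)³ = 1.536 × 10⁻⁷
Moon U: (4.9 × 10²¹) / (2.6 × 10⁸)³ = 2.788 × 10⁻⁴
Ratio (larger/smaller) = 1800

Moon U, by a factor of ≈ 1800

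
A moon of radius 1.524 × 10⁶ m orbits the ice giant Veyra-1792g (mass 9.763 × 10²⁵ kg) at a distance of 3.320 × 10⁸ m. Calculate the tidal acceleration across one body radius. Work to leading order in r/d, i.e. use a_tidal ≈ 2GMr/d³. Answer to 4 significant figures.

Δa = 2GMr/d³
   = 2 × (6.674 × 10⁻¹¹) × (9.763 × 10²⁵) × (1.524 × 10⁶) / (3.320 × 10⁸)³
   = 5.427 × 10⁻⁴ m/s²

5.427 × 10⁻⁴ m/s²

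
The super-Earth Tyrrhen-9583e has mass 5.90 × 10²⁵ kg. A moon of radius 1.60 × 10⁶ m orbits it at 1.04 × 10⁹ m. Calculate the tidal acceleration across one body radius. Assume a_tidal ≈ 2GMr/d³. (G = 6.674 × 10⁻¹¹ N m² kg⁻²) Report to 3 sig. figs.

a_tidal = 2GMr/d³
        = 2 × (6.674 × 10⁻¹¹) × (5.90 × 10²⁵) × (1.60 × 10⁶) / (1.04 × 10⁹)³
        = 1.12 × 10⁻⁵ m/s²

1.12 × 10⁻⁵ m/s²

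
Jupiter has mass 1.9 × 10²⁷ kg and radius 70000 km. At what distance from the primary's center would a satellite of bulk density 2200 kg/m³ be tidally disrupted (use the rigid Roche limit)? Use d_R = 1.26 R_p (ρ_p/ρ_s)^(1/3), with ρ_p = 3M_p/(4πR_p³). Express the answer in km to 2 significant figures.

ρ_p = 3M_p/(4πR_p³) = 3 × (1.9 × 10²⁷) / (4π × (7.0 × 10⁷ m)³) = 1300 kg/m³
d_R = 1.26 × 70000 km × (1300/2200)^(1/3)
    = 74000 km

74000 km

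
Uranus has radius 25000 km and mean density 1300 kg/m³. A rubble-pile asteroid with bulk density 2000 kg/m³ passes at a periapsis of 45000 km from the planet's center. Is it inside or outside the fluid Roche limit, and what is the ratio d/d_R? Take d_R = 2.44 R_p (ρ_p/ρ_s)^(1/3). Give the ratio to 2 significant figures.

inside; d/d_R ≈ 0.85

d_R = 2.44 × (25000 km) × (1300/2000)^(1/3) = 52840 km
d/d_R = (45000) / (52840) = 0.85
Since d/d_R < 1, the body is inside the Roche limit.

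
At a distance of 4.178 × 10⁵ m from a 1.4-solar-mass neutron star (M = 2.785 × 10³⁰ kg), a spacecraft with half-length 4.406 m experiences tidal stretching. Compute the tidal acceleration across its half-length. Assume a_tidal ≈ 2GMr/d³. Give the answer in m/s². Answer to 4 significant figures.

a_tidal = 2GMr/d³
        = 2 × (6.674 × 10⁻¹¹) × (2.785 × 10³⁰) × (4.406) / (4.178 × 10⁵)³
        = 2.246 × 10⁴ m/s²

2.246 × 10⁴ m/s²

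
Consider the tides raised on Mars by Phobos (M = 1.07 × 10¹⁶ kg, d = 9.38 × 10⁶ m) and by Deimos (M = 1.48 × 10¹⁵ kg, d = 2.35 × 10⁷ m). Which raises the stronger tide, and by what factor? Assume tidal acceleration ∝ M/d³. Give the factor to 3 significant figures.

Tidal stretch scales as M/d³; compute that for each body.
Phobos: (1.07 × 10¹⁶) / (9.38 × 10⁶)³ = 1.297 × 10⁻⁵
Deimos: (1.48 × 10¹⁵) / (2.35 × 10⁷)³ = 1.140 × 10⁻⁷
Ratio (larger/smaller) = 114

Phobos, by a factor of ≈ 114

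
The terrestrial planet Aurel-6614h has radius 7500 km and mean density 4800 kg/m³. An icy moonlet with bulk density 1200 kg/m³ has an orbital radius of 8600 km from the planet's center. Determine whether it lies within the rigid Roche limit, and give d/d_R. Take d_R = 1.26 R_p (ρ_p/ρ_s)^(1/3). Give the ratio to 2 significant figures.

inside; d/d_R ≈ 0.57

d_R = 1.26 × (7500 km) × (4800/1200)^(1/3) = 15000 km
d/d_R = (8600) / (15000) = 0.57
Since d/d_R < 1, the body is inside the Roche limit.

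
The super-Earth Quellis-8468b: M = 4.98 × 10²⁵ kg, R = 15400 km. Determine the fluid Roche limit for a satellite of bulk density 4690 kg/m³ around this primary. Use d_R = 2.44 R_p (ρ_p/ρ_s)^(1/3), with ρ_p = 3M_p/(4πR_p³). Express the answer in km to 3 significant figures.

ρ_p = 3M_p/(4πR_p³) = 3 × (4.98 × 10²⁵) / (4π × (1.54 × 10⁷ m)³) = 3260 kg/m³
d_R = 2.44 × 15400 km × (3260/4690)^(1/3)
    = 33300 km

33300 km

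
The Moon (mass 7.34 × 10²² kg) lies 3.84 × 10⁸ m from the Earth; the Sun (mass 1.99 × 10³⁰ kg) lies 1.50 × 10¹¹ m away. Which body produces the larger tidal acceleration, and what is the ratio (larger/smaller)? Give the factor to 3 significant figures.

Tidal stretch scales as M/d³; compute that for each body.
The Moon: (7.34 × 10²²) / (3.84 × 10⁸)³ = 1.296 × 10⁻³
The Sun: (1.99 × 10³⁰) / (1.50 × 10¹¹)³ = 5.896 × 10⁻⁴
Ratio (larger/smaller) = 2.20

The Moon, by a factor of ≈ 2.20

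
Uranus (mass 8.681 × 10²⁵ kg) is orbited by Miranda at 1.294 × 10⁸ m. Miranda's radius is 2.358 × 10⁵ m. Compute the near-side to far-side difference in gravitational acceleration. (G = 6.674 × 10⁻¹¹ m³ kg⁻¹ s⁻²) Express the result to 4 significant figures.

The field gradient is 2GM/d³; across the full diameter 2r the difference is 4GMr/d³.
Δg = 4GMr/d³
   = 4 × (6.674 × 10⁻¹¹) × (8.681 × 10²⁵) × (2.358 × 10⁵) / (1.294 × 10⁸)³
   = 2.522 × 10⁻³ m/s²

2.522 × 10⁻³ m/s²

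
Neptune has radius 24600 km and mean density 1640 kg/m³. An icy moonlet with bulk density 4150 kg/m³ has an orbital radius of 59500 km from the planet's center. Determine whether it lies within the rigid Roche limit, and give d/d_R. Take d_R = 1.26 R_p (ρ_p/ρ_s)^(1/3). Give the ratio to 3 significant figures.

d_R = 1.26 × (24600 km) × (1640/4150)^(1/3) = 22750 km
d/d_R = (59500) / (22750) = 2.62
Since d/d_R > 1, the body is outside the Roche limit.

outside; d/d_R ≈ 2.62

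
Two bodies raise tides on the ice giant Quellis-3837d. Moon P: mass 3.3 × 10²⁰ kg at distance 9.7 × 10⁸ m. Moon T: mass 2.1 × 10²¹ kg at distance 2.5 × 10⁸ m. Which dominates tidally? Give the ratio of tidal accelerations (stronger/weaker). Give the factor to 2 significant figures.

Moon T, by a factor of ≈ 370

Compare M/d³ for the two perturbers:
Moon P: (3.3 × 10²⁰) / (9.7 × 10⁸)³ = 3.616 × 10⁻⁷
Moon T: (2.1 × 10²¹) / (2.5 × 10⁸)³ = 1.344 × 10⁻⁴
Ratio (larger/smaller) = 370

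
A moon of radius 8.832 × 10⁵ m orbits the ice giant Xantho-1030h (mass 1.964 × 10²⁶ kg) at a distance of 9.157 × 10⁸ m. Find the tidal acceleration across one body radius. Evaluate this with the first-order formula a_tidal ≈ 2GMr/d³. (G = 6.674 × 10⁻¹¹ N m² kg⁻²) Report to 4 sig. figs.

a_tidal = 2GMr/d³
        = 2 × (6.674 × 10⁻¹¹) × (1.964 × 10²⁶) × (8.832 × 10⁵) / (9.157 × 10⁸)³
        = 3.015 × 10⁻⁵ m/s²

3.015 × 10⁻⁵ m/s²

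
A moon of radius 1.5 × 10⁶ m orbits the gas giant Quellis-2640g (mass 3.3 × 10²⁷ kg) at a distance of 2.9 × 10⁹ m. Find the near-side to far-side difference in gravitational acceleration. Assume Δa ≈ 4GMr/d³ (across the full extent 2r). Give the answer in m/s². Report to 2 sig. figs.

5.4 × 10⁻⁵ m/s²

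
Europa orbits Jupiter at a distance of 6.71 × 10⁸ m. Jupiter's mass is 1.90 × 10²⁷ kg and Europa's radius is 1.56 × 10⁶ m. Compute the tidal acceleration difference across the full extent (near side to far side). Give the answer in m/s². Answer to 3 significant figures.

Δg = 4GMr/d³
   = 4 × (6.674 × 10⁻¹¹) × (1.90 × 10²⁷) × (1.56 × 10⁶) / (6.71 × 10⁸)³
   = 2.62 × 10⁻³ m/s²

2.62 × 10⁻³ m/s²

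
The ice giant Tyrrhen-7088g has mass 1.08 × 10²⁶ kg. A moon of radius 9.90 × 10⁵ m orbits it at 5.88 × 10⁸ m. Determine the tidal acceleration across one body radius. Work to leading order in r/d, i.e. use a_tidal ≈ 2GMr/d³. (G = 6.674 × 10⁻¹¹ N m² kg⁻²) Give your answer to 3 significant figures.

7.02 × 10⁻⁵ m/s²

Δg = 2GMr/d³
   = 2 × (6.674 × 10⁻¹¹) × (1.08 × 10²⁶) × (9.90 × 10⁵) / (5.88 × 10⁸)³
   = 7.02 × 10⁻⁵ m/s²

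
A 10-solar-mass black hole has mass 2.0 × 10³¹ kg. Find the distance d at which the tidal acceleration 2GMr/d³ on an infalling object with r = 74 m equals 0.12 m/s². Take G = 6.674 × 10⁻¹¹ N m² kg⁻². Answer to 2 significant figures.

2GMr/d³ = a_tidal  ⇒  d = (2GMr / a_tidal)^(1/3)
d = (2 × 6.674×10⁻¹¹ × (2.0 × 10³¹) × (74) / (0.12))^(1/3)
  = 1.2 × 10⁸ m

1.2 × 10⁸ m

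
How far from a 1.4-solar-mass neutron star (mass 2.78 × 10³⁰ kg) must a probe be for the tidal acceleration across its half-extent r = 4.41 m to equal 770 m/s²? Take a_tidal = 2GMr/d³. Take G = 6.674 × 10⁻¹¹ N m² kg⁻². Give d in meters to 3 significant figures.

2GMr/d³ = a_tidal  ⇒  d = (2GMr / a_tidal)^(1/3)
d = (2 × 6.674×10⁻¹¹ × (2.78 × 10³⁰) × (4.41) / (770))^(1/3)
  = 1.29 × 10⁶ m

1.29 × 10⁶ m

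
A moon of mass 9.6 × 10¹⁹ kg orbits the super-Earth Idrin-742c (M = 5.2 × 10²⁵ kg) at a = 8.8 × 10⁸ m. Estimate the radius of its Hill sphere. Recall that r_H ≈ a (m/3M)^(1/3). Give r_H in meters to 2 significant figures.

r_H ≈ a (m/3M)^(1/3)
    = (8.8 × 10⁸) × (9.6 × 10¹⁹ / (3 × 5.2 × 10²⁵))^(1/3)
    = 7.5 × 10⁶ m

7.5 × 10⁶ m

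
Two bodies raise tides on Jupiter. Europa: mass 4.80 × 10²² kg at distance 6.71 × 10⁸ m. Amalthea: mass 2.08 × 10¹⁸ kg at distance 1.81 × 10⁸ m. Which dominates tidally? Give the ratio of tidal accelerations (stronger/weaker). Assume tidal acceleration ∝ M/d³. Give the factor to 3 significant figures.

Europa, by a factor of ≈ 453

Tidal acceleration ∝ M/d³, so compare M/d³ for each.
Europa: (4.80 × 10²²) / (6.71 × 10⁸)³ = 1.589 × 10⁻⁴
Amalthea: (2.08 × 10¹⁸) / (1.81 × 10⁸)³ = 3.508 × 10⁻⁷
Ratio (larger/smaller) = 453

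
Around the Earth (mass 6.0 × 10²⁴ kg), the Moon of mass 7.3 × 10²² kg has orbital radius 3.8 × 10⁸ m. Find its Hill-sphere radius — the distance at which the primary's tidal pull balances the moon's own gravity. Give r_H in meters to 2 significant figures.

6.1 × 10⁷ m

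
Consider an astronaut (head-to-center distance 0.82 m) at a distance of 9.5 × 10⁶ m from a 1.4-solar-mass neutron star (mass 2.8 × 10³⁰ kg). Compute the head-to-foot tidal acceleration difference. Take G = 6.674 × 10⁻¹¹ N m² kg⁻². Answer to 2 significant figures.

7.1 × 10⁻¹ m/s²

Near-to-far spans 2r, so the tidal difference is twice the near-to-center value: 4GMr/d³.
Δa = 4GMr/d³
   = 4 × (6.674 × 10⁻¹¹) × (2.8 × 10³⁰) × (0.82) / (9.5 × 10⁶)³
   = 7.1 × 10⁻¹ m/s²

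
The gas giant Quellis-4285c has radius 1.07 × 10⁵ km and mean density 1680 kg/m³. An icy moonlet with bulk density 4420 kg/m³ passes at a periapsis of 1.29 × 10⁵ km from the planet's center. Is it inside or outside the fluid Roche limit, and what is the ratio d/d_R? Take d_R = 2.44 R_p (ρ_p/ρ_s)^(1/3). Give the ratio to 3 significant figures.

d_R = 2.44 × (1.07 × 10⁵ km) × (1680/4420)^(1/3) = 1.891 × 10⁵ km
d/d_R = (1.29 × 10⁵) / (1.891 × 10⁵) = 0.682
Since d/d_R < 1, the body is inside the Roche limit.

inside; d/d_R ≈ 0.682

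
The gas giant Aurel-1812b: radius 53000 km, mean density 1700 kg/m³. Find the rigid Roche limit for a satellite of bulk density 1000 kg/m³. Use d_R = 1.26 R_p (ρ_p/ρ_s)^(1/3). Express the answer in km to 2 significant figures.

d_R = 1.26 × 53000 km × (1700/1000)^(1/3)
    = 80000 km

80000 km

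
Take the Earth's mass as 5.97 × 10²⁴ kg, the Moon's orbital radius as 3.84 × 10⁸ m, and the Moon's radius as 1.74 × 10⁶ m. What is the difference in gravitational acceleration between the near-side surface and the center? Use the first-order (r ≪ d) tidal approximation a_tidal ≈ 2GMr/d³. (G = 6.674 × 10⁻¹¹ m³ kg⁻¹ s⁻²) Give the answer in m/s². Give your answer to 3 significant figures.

Since r ≪ d, expand the inverse-square field across one radius to get the leading 2GMr/d³ term.
Δg = 2GMr/d³
   = 2 × (6.674 × 10⁻¹¹) × (5.97 × 10²⁴) × (1.74 × 10⁶) / (3.84 × 10⁸)³
   = 2.45 × 10⁻⁵ m/s²

2.45 × 10⁻⁵ m/s²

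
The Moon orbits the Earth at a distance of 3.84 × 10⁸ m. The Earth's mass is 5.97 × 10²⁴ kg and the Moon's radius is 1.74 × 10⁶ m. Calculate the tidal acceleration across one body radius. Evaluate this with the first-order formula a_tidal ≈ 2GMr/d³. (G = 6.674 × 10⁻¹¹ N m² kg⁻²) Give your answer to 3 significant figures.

Δa = 2GMr/d³
   = 2 × (6.674 × 10⁻¹¹) × (5.97 × 10²⁴) × (1.74 × 10⁶) / (3.84 × 10⁸)³
   = 2.45 × 10⁻⁵ m/s²

2.45 × 10⁻⁵ m/s²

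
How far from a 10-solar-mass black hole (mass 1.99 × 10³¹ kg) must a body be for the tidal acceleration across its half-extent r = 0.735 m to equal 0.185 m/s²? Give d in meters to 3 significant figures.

2GMr/d³ = a_tidal  ⇒  d = (2GMr / a_tidal)^(1/3)
d = (2 × 6.674×10⁻¹¹ × (1.99 × 10³¹) × (0.735) / (0.185))^(1/3)
  = 2.19 × 10⁷ m

2.19 × 10⁷ m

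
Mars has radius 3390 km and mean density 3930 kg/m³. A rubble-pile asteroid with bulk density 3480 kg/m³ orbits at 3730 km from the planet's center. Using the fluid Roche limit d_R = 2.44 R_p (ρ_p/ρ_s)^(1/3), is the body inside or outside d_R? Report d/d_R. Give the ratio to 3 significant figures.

inside; d/d_R ≈ 0.433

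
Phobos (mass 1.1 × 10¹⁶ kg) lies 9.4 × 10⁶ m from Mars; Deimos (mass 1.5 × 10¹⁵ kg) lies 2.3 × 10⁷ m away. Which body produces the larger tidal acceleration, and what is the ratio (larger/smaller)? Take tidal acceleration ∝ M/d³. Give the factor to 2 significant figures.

Tidal acceleration ∝ M/d³, so compare M/d³ for each.
Phobos: (1.1 × 10¹⁶) / (9.4 × 10⁶)³ = 1.324 × 10⁻⁵
Deimos: (1.5 × 10¹⁵) / (2.3 × 10⁷)³ = 1.233 × 10⁻⁷
Ratio (larger/smaller) = 110

Phobos, by a factor of ≈ 110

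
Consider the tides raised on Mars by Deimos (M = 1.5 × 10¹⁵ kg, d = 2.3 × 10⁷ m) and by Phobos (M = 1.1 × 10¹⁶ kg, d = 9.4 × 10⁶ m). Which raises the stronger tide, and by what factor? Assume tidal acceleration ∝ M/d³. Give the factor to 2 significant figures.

Phobos, by a factor of ≈ 110

Tidal acceleration ∝ M/d³, so compare M/d³ for each.
Deimos: (1.5 × 10¹⁵) / (2.3 × 10⁷)³ = 1.233 × 10⁻⁷
Phobos: (1.1 × 10¹⁶) / (9.4 × 10⁶)³ = 1.324 × 10⁻⁵
Ratio (larger/smaller) = 110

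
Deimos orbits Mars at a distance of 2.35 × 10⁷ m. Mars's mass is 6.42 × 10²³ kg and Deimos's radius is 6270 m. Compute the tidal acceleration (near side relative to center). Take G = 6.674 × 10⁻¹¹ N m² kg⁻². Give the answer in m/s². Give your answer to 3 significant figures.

Δa = 2GMr/d³
   = 2 × (6.674 × 10⁻¹¹) × (6.42 × 10²³) × (6270) / (2.35 × 10⁷)³
   = 4.14 × 10⁻⁵ m/s²

4.14 × 10⁻⁵ m/s²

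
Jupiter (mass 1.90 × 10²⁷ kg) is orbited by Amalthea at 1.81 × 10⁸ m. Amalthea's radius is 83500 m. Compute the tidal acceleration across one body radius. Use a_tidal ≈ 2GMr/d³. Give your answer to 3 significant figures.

Differencing GM/(d−r)² and GM/d² to first order in r/d gives 2GMr/d³.
a_tidal = 2GMr/d³
        = 2 × (6.674 × 10⁻¹¹) × (1.90 × 10²⁷) × (83500) / (1.81 × 10⁸)³
        = 3.57 × 10⁻³ m/s²

3.57 × 10⁻³ m/s²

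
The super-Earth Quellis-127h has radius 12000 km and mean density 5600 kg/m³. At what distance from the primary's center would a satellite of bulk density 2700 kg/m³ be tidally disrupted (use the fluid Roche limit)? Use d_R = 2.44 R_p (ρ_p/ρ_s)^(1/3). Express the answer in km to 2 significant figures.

d_R = 2.44 × 12000 km × (5600/2700)^(1/3)
    = 37000 km

37000 km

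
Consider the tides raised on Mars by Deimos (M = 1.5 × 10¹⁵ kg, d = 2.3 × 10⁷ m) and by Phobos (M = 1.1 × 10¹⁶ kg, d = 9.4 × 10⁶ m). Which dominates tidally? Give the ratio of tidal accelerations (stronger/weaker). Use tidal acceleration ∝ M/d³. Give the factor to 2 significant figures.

Compare M/d³ for the two perturbers:
Deimos: (1.5 × 10¹⁵) / (2.3 × 10⁷)³ = 1.233 × 10⁻⁷
Phobos: (1.1 × 10¹⁶) / (9.4 × 10⁶)³ = 1.324 × 10⁻⁵
Ratio (larger/smaller) = 110

Phobos, by a factor of ≈ 110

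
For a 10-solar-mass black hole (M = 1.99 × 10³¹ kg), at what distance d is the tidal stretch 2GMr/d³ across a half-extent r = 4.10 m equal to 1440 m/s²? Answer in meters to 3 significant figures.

2GMr/d³ = a_tidal  ⇒  d = (2GMr / a_tidal)^(1/3)
d = (2 × 6.674×10⁻¹¹ × (1.99 × 10³¹) × (4.10) / (1440))^(1/3)
  = 1.96 × 10⁶ m

1.96 × 10⁶ m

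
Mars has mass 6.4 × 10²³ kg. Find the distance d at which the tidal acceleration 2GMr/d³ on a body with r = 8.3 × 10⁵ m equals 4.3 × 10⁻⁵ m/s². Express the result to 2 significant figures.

1.2 × 10⁸ m

2GMr/d³ = a_tidal  ⇒  d = (2GMr / a_tidal)^(1/3)
d = (2 × 6.674×10⁻¹¹ × (6.4 × 10²³) × (8.3 × 10⁵) / (4.3 × 10⁻⁵))^(1/3)
  = 1.2 × 10⁸ m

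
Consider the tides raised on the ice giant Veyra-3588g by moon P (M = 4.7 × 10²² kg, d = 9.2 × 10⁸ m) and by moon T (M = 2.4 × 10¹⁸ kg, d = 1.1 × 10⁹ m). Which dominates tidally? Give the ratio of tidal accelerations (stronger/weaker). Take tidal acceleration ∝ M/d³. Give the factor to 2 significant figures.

Tidal stretch scales as M/d³; compute that for each body.
Moon P: (4.7 × 10²²) / (9.2 × 10⁸)³ = 6.036 × 10⁻⁵
Moon T: (2.4 × 10¹⁸) / (1.1 × 10⁹)³ = 1.803 × 10⁻⁹
Ratio (larger/smaller) = 33000

Moon P, by a factor of ≈ 33000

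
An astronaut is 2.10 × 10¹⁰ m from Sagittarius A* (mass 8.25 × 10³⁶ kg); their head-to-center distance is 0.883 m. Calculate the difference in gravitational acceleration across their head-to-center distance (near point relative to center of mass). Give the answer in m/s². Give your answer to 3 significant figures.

1.05 × 10⁻⁴ m/s²

Since r ≪ d, expand the inverse-square field across one radius to get the leading 2GMr/d³ term.
a_tidal = 2GMr/d³
        = 2 × (6.674 × 10⁻¹¹) × (8.25 × 10³⁶) × (0.883) / (2.10 × 10¹⁰)³
        = 1.05 × 10⁻⁴ m/s²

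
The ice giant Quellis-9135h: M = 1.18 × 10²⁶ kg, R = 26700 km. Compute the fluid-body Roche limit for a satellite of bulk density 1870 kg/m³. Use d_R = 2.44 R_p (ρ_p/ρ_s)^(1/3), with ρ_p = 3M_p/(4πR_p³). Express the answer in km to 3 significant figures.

60300 km

ρ_p = 3M_p/(4πR_p³) = 3 × (1.18 × 10²⁶) / (4π × (2.67 × 10⁷ m)³) = 1480 kg/m³
d_R = 2.44 × 26700 km × (1480/1870)^(1/3)
    = 60300 km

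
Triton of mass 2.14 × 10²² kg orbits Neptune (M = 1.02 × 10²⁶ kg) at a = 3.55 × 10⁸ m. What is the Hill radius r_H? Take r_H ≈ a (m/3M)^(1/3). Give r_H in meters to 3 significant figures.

1.46 × 10⁷ m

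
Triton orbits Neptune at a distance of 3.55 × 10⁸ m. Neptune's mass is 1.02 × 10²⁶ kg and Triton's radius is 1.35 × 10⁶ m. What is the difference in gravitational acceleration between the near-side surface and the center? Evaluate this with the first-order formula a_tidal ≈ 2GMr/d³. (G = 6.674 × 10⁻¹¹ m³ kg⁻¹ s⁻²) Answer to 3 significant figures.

4.11 × 10⁻⁴ m/s²

Δa = 2GMr/d³
   = 2 × (6.674 × 10⁻¹¹) × (1.02 × 10²⁶) × (1.35 × 10⁶) / (3.55 × 10⁸)³
   = 4.11 × 10⁻⁴ m/s²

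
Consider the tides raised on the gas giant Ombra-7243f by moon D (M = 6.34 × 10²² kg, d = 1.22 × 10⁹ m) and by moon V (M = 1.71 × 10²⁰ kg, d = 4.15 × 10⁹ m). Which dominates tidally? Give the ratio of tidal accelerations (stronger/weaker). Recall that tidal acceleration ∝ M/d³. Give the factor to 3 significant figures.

Moon D, by a factor of ≈ 14600

The tide-raising term goes as M/d³ (the gradient of a 1/d² field).
Moon D: (6.34 × 10²²) / (1.22 × 10⁹)³ = 3.491 × 10⁻⁵
Moon V: (1.71 × 10²⁰) / (4.15 × 10⁹)³ = 2.392 × 10⁻⁹
Ratio (larger/smaller) = 14600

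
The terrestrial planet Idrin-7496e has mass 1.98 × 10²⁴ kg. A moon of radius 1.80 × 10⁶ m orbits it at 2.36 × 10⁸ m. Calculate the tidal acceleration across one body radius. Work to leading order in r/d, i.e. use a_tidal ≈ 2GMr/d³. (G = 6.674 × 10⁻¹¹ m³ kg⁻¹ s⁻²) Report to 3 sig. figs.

3.62 × 10⁻⁵ m/s²

Differencing GM/(d−r)² and GM/d² to first order in r/d gives 2GMr/d³.
Δa = 2GMr/d³
   = 2 × (6.674 × 10⁻¹¹) × (1.98 × 10²⁴) × (1.80 × 10⁶) / (2.36 × 10⁸)³
   = 3.62 × 10⁻⁵ m/s²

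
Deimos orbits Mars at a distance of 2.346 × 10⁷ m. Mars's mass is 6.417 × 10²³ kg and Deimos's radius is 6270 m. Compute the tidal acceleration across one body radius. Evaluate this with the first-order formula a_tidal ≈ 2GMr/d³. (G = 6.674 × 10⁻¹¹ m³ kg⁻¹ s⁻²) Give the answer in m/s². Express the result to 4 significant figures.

4.159 × 10⁻⁵ m/s²

Differencing GM/(d−r)² and GM/d² to first order in r/d gives 2GMr/d³.
Δg = 2GMr/d³
   = 2 × (6.674 × 10⁻¹¹) × (6.417 × 10²³) × (6270) / (2.346 × 10⁷)³
   = 4.159 × 10⁻⁵ m/s²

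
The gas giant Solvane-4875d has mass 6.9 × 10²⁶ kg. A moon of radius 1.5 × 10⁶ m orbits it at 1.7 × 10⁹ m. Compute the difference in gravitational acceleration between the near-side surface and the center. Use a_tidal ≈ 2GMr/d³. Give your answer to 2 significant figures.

Since r ≪ d, expand the inverse-square field across one radius to get the leading 2GMr/d³ term.
Δa = 2GMr/d³
   = 2 × (6.674 × 10⁻¹¹) × (6.9 × 10²⁶) × (1.5 × 10⁶) / (1.7 × 10⁹)³
   = 2.8 × 10⁻⁵ m/s²

2.8 × 10⁻⁵ m/s²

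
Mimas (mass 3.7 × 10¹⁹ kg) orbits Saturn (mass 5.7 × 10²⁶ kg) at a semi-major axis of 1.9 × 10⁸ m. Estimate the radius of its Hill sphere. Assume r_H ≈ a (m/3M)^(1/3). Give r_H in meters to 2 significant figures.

5.3 × 10⁵ m

r_H ≈ a (m/3M)^(1/3)
    = (1.9 × 10⁸) × (3.7 × 10¹⁹ / (3 × 5.7 × 10²⁶))^(1/3)
    = 5.3 × 10⁵ m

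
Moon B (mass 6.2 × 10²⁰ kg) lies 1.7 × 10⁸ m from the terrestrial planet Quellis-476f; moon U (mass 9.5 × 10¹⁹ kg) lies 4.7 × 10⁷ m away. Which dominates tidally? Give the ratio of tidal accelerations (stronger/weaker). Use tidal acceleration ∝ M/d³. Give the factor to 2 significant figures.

Moon U, by a factor of ≈ 7.3

Compare M/d³ for the two perturbers:
Moon B: (6.2 × 10²⁰) / (1.7 × 10⁸)³ = 1.262 × 10⁻⁴
Moon U: (9.5 × 10¹⁹) / (4.7 × 10⁷)³ = 9.150 × 10⁻⁴
Ratio (larger/smaller) = 7.3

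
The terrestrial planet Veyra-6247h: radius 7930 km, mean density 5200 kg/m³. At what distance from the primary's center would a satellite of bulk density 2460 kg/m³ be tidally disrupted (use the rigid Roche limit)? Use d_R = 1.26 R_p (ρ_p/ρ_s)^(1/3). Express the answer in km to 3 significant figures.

d_R = 1.26 × 7930 km × (5200/2460)^(1/3)
    = 12800 km

12800 km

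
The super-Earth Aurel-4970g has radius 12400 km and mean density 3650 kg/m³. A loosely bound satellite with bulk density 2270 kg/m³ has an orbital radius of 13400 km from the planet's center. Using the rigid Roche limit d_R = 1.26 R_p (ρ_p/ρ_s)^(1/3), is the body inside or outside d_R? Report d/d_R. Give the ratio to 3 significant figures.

inside; d/d_R ≈ 0.732

d_R = 1.26 × (12400 km) × (3650/2270)^(1/3) = 18300 km
d/d_R = (13400) / (18300) = 0.732
Since d/d_R < 1, the body is inside the Roche limit.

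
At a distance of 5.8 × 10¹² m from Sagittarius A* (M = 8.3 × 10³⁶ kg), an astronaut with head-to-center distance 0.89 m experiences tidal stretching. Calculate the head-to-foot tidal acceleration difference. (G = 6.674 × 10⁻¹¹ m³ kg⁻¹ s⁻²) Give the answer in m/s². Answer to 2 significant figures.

Δa = 4GMr/d³
   = 4 × (6.674 × 10⁻¹¹) × (8.3 × 10³⁶) × (0.89) / (5.8 × 10¹²)³
   = 1.0 × 10⁻¹¹ m/s²

1.0 × 10⁻¹¹ m/s²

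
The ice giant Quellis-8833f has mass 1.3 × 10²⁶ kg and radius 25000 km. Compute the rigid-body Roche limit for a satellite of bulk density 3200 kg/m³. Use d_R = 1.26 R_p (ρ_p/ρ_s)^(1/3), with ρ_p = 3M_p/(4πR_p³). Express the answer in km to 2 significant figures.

ρ_p = 3M_p/(4πR_p³) = 3 × (1.3 × 10²⁶) / (4π × (2.5 × 10⁷ m)³) = 2000 kg/m³
d_R = 1.26 × 25000 km × (2000/3200)^(1/3)
    = 27000 km

27000 km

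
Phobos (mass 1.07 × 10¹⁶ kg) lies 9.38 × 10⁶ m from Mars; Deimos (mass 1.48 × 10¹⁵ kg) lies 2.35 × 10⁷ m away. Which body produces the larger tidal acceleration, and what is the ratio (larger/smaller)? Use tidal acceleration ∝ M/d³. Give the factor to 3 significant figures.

Tidal acceleration ∝ M/d³, so compare M/d³ for each.
Phobos: (1.07 × 10¹⁶) / (9.38 × 10⁶)³ = 1.297 × 10⁻⁵
Deimos: (1.48 × 10¹⁵) / (2.35 × 10⁷)³ = 1.140 × 10⁻⁷
Ratio (larger/smaller) = 114

Phobos, by a factor of ≈ 114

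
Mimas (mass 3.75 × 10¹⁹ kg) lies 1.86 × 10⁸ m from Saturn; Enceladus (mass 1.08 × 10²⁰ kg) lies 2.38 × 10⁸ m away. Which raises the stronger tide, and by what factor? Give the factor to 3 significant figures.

Tidal stretch scales as M/d³; compute that for each body.
Mimas: (3.75 × 10¹⁹) / (1.86 × 10⁸)³ = 5.828 × 10⁻⁶
Enceladus: (1.08 × 10²⁰) / (2.38 × 10⁸)³ = 8.011 × 10⁻⁶
Ratio (larger/smaller) = 1.37

Enceladus, by a factor of ≈ 1.37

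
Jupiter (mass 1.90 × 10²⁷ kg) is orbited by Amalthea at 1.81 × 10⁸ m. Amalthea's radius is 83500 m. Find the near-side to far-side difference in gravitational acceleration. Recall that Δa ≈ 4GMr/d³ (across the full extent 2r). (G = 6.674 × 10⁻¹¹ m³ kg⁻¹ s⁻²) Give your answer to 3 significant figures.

7.14 × 10⁻³ m/s²

a_tidal = 4GMr/d³
        = 4 × (6.674 × 10⁻¹¹) × (1.90 × 10²⁷) × (83500) / (1.81 × 10⁸)³
        = 7.14 × 10⁻³ m/s²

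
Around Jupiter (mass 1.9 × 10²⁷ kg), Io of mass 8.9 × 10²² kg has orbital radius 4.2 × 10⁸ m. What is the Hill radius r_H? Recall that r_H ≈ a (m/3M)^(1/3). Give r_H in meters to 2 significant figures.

1.0 × 10⁷ m

r_H ≈ a (m/3M)^(1/3)
    = (4.2 × 10⁸) × (8.9 × 10²² / (3 × 1.9 × 10²⁷))^(1/3)
    = 1.0 × 10⁷ m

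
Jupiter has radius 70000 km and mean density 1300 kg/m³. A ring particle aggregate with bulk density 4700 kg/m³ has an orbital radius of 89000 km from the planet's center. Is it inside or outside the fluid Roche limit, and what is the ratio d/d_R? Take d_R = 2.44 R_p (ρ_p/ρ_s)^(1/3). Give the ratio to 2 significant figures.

inside; d/d_R ≈ 0.80

d_R = 2.44 × (70000 km) × (1300/4700)^(1/3) = 1.113 × 10⁵ km
d/d_R = (89000) / (1.113 × 10⁵) = 0.80
Since d/d_R < 1, the body is inside the Roche limit.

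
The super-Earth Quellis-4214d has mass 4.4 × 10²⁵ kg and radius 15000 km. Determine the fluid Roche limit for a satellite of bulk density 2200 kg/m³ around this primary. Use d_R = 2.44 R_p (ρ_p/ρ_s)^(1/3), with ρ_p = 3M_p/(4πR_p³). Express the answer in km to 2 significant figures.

ρ_p = 3M_p/(4πR_p³) = 3 × (4.4 × 10²⁵) / (4π × (1.5 × 10⁷ m)³) = 3100 kg/m³
d_R = 2.44 × 15000 km × (3100/2200)^(1/3)
    = 41000 km

41000 km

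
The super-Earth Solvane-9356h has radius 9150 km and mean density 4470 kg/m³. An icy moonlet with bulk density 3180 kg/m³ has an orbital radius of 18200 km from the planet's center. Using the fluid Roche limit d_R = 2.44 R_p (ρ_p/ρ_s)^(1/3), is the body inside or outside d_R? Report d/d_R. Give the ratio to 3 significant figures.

inside; d/d_R ≈ 0.728

d_R = 2.44 × (9150 km) × (4470/3180)^(1/3) = 25010 km
d/d_R = (18200) / (25010) = 0.728
Since d/d_R < 1, the body is inside the Roche limit.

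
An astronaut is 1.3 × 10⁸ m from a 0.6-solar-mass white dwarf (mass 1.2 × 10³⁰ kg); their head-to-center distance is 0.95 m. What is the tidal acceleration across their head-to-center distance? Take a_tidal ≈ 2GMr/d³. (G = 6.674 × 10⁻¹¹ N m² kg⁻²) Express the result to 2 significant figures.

a_tidal = 2GMr/d³
        = 2 × (6.674 × 10⁻¹¹) × (1.2 × 10³⁰) × (0.95) / (1.3 × 10⁸)³
        = 6.9 × 10⁻⁵ m/s²

6.9 × 10⁻⁵ m/s²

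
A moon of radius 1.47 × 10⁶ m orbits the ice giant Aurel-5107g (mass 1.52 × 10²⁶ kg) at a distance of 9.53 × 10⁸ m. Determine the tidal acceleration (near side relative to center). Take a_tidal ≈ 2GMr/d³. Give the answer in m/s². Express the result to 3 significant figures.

The tidal stretch is the gradient of GM/d² times the body's extent r, hence the 1/d³ dependence.
Δa = 2GMr/d³
   = 2 × (6.674 × 10⁻¹¹) × (1.52 × 10²⁶) × (1.47 × 10⁶) / (9.53 × 10⁸)³
   = 3.45 × 10⁻⁵ m/s²

3.45 × 10⁻⁵ m/s²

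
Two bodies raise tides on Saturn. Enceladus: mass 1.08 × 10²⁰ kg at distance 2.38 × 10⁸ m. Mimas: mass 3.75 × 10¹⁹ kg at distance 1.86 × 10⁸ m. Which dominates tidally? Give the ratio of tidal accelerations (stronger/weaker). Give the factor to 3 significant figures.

Enceladus, by a factor of ≈ 1.37

Compare M/d³ for the two perturbers:
Enceladus: (1.08 × 10²⁰) / (2.38 × 10⁸)³ = 8.011 × 10⁻⁶
Mimas: (3.75 × 10¹⁹) / (1.86 × 10⁸)³ = 5.828 × 10⁻⁶
Ratio (larger/smaller) = 1.37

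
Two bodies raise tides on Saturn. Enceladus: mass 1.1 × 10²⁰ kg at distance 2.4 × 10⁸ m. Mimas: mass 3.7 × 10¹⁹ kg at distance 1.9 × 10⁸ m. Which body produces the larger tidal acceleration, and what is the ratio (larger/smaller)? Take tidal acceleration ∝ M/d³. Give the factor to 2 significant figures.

Enceladus, by a factor of ≈ 1.5

Tidal acceleration ∝ M/d³, so compare M/d³ for each.
Enceladus: (1.1 × 10²⁰) / (2.4 × 10⁸)³ = 7.957 × 10⁻⁶
Mimas: (3.7 × 10¹⁹) / (1.9 × 10⁸)³ = 5.394 × 10⁻⁶
Ratio (larger/smaller) = 1.5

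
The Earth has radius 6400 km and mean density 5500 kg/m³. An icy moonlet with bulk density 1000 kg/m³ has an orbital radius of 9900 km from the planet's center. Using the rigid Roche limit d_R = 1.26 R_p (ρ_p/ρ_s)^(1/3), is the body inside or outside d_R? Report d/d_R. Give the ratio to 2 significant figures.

inside; d/d_R ≈ 0.70

d_R = 1.26 × (6400 km) × (5500/1000)^(1/3) = 14230 km
d/d_R = (9900) / (14230) = 0.70
Since d/d_R < 1, the body is inside the Roche limit.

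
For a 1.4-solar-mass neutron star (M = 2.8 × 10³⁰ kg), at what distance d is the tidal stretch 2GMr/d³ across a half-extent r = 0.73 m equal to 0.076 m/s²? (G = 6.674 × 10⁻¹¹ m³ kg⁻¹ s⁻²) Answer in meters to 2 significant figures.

1.5 × 10⁷ m

2GMr/d³ = a_tidal  ⇒  d = (2GMr / a_tidal)^(1/3)
d = (2 × 6.674×10⁻¹¹ × (2.8 × 10³⁰) × (0.73) / (0.076))^(1/3)
  = 1.5 × 10⁷ m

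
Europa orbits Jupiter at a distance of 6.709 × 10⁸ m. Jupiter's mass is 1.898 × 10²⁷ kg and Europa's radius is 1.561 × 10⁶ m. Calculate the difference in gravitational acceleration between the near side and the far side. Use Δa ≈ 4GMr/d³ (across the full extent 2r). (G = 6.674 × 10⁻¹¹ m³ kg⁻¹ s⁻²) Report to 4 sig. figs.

a_tidal = 4GMr/d³
        = 4 × (6.674 × 10⁻¹¹) × (1.898 × 10²⁷) × (1.561 × 10⁶) / (6.709 × 10⁸)³
        = 2.619 × 10⁻³ m/s²

2.619 × 10⁻³ m/s²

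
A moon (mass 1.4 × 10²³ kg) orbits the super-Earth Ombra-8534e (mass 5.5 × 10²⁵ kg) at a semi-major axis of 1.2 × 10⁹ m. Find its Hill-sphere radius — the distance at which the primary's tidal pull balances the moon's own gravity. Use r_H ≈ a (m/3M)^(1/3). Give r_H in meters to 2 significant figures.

r_H ≈ a (m/3M)^(1/3)
    = (1.2 × 10⁹) × (1.4 × 10²³ / (3 × 5.5 × 10²⁵))^(1/3)
    = 1.1 × 10⁸ m

1.1 × 10⁸ m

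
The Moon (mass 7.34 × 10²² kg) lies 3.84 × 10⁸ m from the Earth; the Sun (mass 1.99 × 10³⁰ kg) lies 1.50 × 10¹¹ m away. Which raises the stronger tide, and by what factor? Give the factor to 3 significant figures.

The Moon, by a factor of ≈ 2.20

Compare M/d³ for the two perturbers:
The Moon: (7.34 × 10²²) / (3.84 × 10⁸)³ = 1.296 × 10⁻³
The Sun: (1.99 × 10³⁰) / (1.50 × 10¹¹)³ = 5.896 × 10⁻⁴
Ratio (larger/smaller) = 2.20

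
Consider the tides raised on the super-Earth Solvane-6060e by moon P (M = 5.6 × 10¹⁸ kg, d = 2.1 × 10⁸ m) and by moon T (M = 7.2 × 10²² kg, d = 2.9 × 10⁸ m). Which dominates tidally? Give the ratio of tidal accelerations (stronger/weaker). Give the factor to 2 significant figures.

Tidal stretch scales as M/d³; compute that for each body.
Moon P: (5.6 × 10¹⁸) / (2.1 × 10⁸)³ = 6.047 × 10⁻⁷
Moon T: (7.2 × 10²²) / (2.9 × 10⁸)³ = 2.952 × 10⁻³
Ratio (larger/smaller) = 4900

Moon T, by a factor of ≈ 4900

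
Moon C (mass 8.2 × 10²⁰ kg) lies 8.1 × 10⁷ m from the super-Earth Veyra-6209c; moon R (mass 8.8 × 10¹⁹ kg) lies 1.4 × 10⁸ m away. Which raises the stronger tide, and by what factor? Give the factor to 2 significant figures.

Moon C, by a factor of ≈ 48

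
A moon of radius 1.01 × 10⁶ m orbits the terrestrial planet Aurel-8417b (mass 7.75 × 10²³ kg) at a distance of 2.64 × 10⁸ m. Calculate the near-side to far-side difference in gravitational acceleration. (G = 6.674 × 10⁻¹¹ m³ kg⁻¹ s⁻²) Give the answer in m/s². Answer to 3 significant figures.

Δg = 4GMr/d³
   = 4 × (6.674 × 10⁻¹¹) × (7.75 × 10²³) × (1.01 × 10⁶) / (2.64 × 10⁸)³
   = 1.14 × 10⁻⁵ m/s²

1.14 × 10⁻⁵ m/s²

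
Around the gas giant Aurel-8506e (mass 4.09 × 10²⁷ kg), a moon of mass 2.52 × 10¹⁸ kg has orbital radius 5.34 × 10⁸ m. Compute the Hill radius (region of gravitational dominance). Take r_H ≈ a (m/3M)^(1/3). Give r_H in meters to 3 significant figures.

r_H ≈ a (m/3M)^(1/3)
    = (5.34 × 10⁸) × (2.52 × 10¹⁸ / (3 × 4.09 × 10²⁷))^(1/3)
    = 3.15 × 10⁵ m

3.15 × 10⁵ m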